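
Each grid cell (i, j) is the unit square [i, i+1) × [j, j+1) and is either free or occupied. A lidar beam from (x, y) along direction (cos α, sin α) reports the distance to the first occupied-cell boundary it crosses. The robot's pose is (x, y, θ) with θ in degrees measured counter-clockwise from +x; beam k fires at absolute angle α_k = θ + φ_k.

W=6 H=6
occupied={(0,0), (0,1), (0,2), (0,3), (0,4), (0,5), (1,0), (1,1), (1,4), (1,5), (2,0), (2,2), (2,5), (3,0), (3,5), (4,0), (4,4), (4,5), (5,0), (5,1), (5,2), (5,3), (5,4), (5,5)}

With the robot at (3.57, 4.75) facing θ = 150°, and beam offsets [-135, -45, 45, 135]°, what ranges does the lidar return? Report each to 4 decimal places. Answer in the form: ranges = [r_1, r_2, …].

beam 1: φ=-135°, α=15°
  d=(0.9659,0.2588)  start (3,4)  tX=0.4452 tY=0.9659  stride 1/|dx|=1.0353 1/|dy|=3.8637
    cross x-line → (4,4), t=0.4452 (wall)
  → r_1 = 0.4452
beam 2: φ=-45°, α=105°
  d=(-0.2588,0.9659)  start (3,4)  tX=2.2023 tY=0.2588  stride 1/|dx|=3.8637 1/|dy|=1.0353
    cross y-line → (3,5), t=0.2588 (wall)
  → r_2 = 0.2588
beam 3: φ=45°, α=195°
  d=(-0.9659,-0.2588)  start (3,4)  tX=0.5901 tY=2.8978  stride 1/|dx|=1.0353 1/|dy|=3.8637
    cross x-line → (2,4), t=0.5901
    cross x-line → (1,4), t=1.6254 (wall)
  → r_3 = 1.6254
beam 4: φ=135°, α=285°
  d=(0.2588,-0.9659)  start (3,4)  tX=1.6614 tY=0.7765  stride 1/|dx|=3.8637 1/|dy|=1.0353
    cross y-line → (3,3), t=0.7765
    cross x-line → (4,3), t=1.6614
    cross y-line → (4,2), t=1.8117
    cross y-line → (4,1), t=2.8470
    cross y-line → (4,0), t=3.8823 (wall)
  → r_4 = 3.8823

ranges = [0.4452, 0.2588, 1.6254, 3.8823]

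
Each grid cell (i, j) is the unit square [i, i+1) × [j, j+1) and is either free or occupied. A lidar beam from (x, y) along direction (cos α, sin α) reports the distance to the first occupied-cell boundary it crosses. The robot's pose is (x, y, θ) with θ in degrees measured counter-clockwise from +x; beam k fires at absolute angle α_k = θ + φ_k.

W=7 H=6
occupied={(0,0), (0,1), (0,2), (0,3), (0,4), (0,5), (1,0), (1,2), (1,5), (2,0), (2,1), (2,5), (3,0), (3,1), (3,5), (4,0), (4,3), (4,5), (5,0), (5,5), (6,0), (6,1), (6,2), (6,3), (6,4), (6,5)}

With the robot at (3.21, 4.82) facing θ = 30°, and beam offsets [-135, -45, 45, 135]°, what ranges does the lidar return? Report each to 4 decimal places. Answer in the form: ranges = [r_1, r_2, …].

beam 1: φ=-135°, α=255°
  d=(-0.2588,-0.9659)  start (3,4)  tX=0.8114 tY=0.8489  stride 1/|dx|=3.8637 1/|dy|=1.0353
    cross x-line → (2,4), t=0.8114
    cross y-line → (2,3), t=0.8489
    cross y-line → (2,2), t=1.8842
    cross y-line → (2,1), t=2.9195 (wall)
  → r_1 = 2.9195
beam 2: φ=-45°, α=345°
  d=(0.9659,-0.2588)  start (3,4)  tX=0.8179 tY=3.1682  stride 1/|dx|=1.0353 1/|dy|=3.8637
    cross x-line → (4,4), t=0.8179
    cross x-line → (5,4), t=1.8531
    cross x-line → (6,4), t=2.8884 (wall)
  → r_2 = 2.8884
beam 3: φ=45°, α=75°
  d=(0.2588,0.9659)  start (3,4)  tX=3.0523 tY=0.1863  stride 1/|dx|=3.8637 1/|dy|=1.0353
    cross y-line → (3,5), t=0.1863 (wall)
  → r_3 = 0.1863
beam 4: φ=135°, α=165°
  d=(-0.9659,0.2588)  start (3,4)  tX=0.2174 tY=0.6955  stride 1/|dx|=1.0353 1/|dy|=3.8637
    cross x-line → (2,4), t=0.2174
    cross y-line → (2,5), t=0.6955 (wall)
  → r_4 = 0.6955

ranges = [2.9195, 2.8884, 0.1863, 0.6955]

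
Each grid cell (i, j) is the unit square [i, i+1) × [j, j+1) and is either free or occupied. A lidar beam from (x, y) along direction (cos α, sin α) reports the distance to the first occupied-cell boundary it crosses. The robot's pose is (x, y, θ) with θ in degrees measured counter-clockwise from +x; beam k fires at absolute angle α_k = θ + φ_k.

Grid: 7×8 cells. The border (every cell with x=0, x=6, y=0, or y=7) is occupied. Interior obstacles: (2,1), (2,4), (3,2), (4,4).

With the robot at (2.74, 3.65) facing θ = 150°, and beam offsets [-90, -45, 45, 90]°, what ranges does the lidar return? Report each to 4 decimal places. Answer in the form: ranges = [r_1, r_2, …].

beam 1: φ=-90°, α=60°
  cosα=0.5000 sinα=0.8660 | (2,3) | tMaxX 0.5200 tMaxY 0.4041 | tΔX 2.0000 tΔY 1.1547
    t=0.4041 [y] (2,4) — stop
  → r_1 = 0.4041
beam 2: φ=-45°, α=105°
  cosα=-0.2588 sinα=0.9659 | (2,3) | tMaxX 2.8591 tMaxY 0.3623 | tΔX 3.8637 tΔY 1.0353
    t=0.3623 [y] (2,4) — stop
  → r_2 = 0.3623
beam 3: φ=45°, α=195°
  cosα=-0.9659 sinα=-0.2588 | (2,3) | tMaxX 0.7661 tMaxY 2.5114 | tΔX 1.0353 tΔY 3.8637
    t=0.7661 [x] (1,3)
    t=1.8014 [x] (0,3) — stop
  → r_3 = 1.8014
beam 4: φ=90°, α=240°
  cosα=-0.5000 sinα=-0.8660 | (2,3) | tMaxX 1.4800 tMaxY 0.7506 | tΔX 2.0000 tΔY 1.1547
    t=0.7506 [y] (2,2)
    t=1.4800 [x] (1,2)
    t=1.9053 [y] (1,1)
    t=3.0600 [y] (1,0) — stop
  → r_4 = 3.0600

ranges = [0.4041, 0.3623, 1.8014, 3.0600]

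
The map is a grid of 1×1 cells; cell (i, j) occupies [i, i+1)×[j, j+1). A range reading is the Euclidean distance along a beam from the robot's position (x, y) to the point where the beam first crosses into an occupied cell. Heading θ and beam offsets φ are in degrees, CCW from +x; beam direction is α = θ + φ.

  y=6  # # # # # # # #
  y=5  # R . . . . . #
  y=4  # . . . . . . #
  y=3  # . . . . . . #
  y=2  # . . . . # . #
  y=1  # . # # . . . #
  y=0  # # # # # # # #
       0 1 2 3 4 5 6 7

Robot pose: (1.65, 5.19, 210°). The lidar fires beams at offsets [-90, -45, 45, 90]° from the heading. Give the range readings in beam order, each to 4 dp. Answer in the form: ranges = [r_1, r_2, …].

ranges = [0.9353, 0.6729, 2.5114, 3.6835]

beam 1: φ=-90°, α=120°
  cosα=-0.5000 sinα=0.8660 | (1,5) | tMaxX 1.3000 tMaxY 0.9353 | tΔX 2.0000 tΔY 1.1547
    t=0.9353 [y] (1,6) — stop
  → r_1 = 0.9353
beam 2: φ=-45°, α=165°
  cosα=-0.9659 sinα=0.2588 | (1,5) | tMaxX 0.6729 tMaxY 3.1296 | tΔX 1.0353 tΔY 3.8637
    t=0.6729 [x] (0,5) — stop
  → r_2 = 0.6729
beam 3: φ=45°, α=255°
  cosα=-0.2588 sinα=-0.9659 | (1,5) | tMaxX 2.5114 tMaxY 0.1967 | tΔX 3.8637 tΔY 1.0353
    t=0.1967 [y] (1,4)
    t=1.2320 [y] (1,3)
    t=2.2673 [y] (1,2)
    t=2.5114 [x] (0,2) — stop
  → r_3 = 2.5114
beam 4: φ=90°, α=300°
  cosα=0.5000 sinα=-0.8660 | (1,5) | tMaxX 0.7000 tMaxY 0.2194 | tΔX 2.0000 tΔY 1.1547
    t=0.2194 [y] (1,4)
    t=0.7000 [x] (2,4)
    t=1.3741 [y] (2,3)
    t=2.5288 [y] (2,2)
    t=2.7000 [x] (3,2)
    t=3.6835 [y] (3,1) — stop
  → r_4 = 3.6835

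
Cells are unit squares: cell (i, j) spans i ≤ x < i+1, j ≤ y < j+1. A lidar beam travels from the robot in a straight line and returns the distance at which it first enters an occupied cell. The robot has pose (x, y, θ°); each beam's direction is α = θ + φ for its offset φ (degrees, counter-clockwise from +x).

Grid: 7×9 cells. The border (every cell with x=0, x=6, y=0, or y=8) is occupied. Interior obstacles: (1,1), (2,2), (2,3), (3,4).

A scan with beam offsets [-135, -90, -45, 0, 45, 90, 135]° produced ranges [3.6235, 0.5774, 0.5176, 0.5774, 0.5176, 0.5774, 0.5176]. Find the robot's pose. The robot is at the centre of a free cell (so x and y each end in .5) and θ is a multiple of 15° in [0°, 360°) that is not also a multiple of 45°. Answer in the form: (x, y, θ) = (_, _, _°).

(x, y, θ) = (2.5, 1.5, 150°)

Enumerate (i+0.5, j+0.5, θ) over the 31 free cells and 16 admissible headings. For each, cast all 7 beams and compare to the given ranges.
  (3.5, 5.5, 60°): beam 1 = 0.5176 ≠ 3.6235 ✗
  (4.5, 7.5, 345°): beam 1 = 4.0415 ≠ 3.6235 ✗
  (2.5, 7.5, 60°): beam 1 = 2.5882 ≠ 3.6235 ✗
  (3.5, 7.5, 210°): beam 1 = 0.5176 ≠ 3.6235 ✗
  (5.5, 7.5, 240°): beam 1 = 0.5176 ≠ 3.6235 ✗
  …
  (2.5, 1.5, 150°): r_1=3.6235, r_2=0.5774, r_3=0.5176, r_4=0.5774, r_5=0.5176, r_6=0.5774, r_7=0.5176 — all match ✓
Only this pose fits every beam.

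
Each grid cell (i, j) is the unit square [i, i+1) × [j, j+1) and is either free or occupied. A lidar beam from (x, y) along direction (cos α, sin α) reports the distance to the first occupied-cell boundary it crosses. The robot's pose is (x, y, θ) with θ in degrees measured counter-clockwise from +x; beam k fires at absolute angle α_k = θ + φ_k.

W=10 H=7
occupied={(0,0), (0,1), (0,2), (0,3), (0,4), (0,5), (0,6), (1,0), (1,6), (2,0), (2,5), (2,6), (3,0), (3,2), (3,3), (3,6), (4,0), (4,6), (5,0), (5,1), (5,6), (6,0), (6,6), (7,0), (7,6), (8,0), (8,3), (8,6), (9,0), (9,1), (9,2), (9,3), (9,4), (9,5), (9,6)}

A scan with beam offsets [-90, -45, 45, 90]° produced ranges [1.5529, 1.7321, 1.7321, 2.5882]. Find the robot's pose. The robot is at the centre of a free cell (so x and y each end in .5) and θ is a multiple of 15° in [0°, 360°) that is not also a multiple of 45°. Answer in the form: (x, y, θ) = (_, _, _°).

(x, y, θ) = (1.5, 2.5, 345°)

The pose lattice has 35·16 = 560 candidates. Test each by forward raycasting.
  (4.5, 4.5, 255°): beam 1 = 1.9319 ≠ 1.5529 ✗
  (7.5, 1.5, 105°): beam 3 = 4.0415 ≠ 1.7321 ✗
  (3.5, 5.5, 150°): beam 1 = 0.5774 ≠ 1.5529 ✗
  …
  (1.5, 2.5, 345°): r_1=1.5529, r_2=1.7321, r_3=1.7321, r_4=2.5882 — all match ✓
No second candidate reproduces the full scan.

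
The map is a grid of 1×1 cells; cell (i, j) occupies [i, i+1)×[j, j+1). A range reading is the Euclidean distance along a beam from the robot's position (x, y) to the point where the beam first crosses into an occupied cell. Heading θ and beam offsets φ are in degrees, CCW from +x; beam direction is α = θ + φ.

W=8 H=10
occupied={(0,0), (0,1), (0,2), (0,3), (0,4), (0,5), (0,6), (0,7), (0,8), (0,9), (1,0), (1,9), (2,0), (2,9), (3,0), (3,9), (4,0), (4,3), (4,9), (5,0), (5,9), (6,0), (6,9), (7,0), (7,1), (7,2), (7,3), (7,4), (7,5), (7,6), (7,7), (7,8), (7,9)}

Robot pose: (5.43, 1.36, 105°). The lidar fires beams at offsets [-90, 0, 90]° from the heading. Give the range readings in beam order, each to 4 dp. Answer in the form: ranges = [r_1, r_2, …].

ranges = [1.6254, 1.6979, 1.3909]

beam 1: φ=-90°, α=15°
  dir = (cos 15°, sin 15°) = (0.9659, 0.2588); from cell (5,1)
  next x-line at t=0.5901, next y-line at t=2.4728; Δt_x=1.0353, Δt_y=3.8637
    x: enter (6,1) at t=0.5901
    x: enter (7,1) at t=1.6254 ← occupied
  → r_1 = 1.6254
beam 2: φ=0°, α=105°
  dir = (cos 105°, sin 105°) = (-0.2588, 0.9659); from cell (5,1)
  next x-line at t=1.6614, next y-line at t=0.6626; Δt_x=3.8637, Δt_y=1.0353
    y: enter (5,2) at t=0.6626
    x: enter (4,2) at t=1.6614
    y: enter (4,3) at t=1.6979 ← occupied
  → r_2 = 1.6979
beam 3: φ=90°, α=195°
  dir = (cos 195°, sin 195°) = (-0.9659, -0.2588); from cell (5,1)
  next x-line at t=0.4452, next y-line at t=1.3909; Δt_x=1.0353, Δt_y=3.8637
    x: enter (4,1) at t=0.4452
    y: enter (4,0) at t=1.3909 ← occupied
  → r_3 = 1.3909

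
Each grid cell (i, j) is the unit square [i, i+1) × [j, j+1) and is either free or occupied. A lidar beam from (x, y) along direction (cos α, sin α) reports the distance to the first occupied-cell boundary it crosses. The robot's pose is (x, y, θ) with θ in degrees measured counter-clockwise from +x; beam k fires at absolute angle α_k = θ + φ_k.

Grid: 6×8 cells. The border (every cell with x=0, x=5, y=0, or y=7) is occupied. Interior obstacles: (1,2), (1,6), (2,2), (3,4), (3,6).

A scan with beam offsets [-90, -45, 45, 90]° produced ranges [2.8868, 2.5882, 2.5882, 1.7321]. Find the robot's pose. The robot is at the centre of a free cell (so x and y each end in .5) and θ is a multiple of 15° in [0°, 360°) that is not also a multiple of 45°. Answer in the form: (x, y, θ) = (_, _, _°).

Enumerate (i+0.5, j+0.5, θ) over the 19 free cells and 16 admissible headings. For each, cast all 4 beams and compare to the given ranges.
  (2.5, 5.5, 150°): beam 1 = 1.0000 ≠ 2.8868 ✗
  (2.5, 3.5, 210°): beam 2 = 1.5529 ≠ 2.5882 ✗
  (4.5, 5.5, 300°): beam 1 = 1.0000 ≠ 2.8868 ✗
  (2.5, 1.5, 345°): beam 1 = 0.5176 ≠ 2.8868 ✗
  (4.5, 3.5, 300°): beam 1 = 1.7321 ≠ 2.8868 ✗
  …
  (2.5, 3.5, 60°): r_1=2.8868, r_2=2.5882, r_3=2.5882, r_4=1.7321 — all match ✓
Unique over the lattice → pose = (2.5, 3.5, 60°).

(x, y, θ) = (2.5, 3.5, 60°)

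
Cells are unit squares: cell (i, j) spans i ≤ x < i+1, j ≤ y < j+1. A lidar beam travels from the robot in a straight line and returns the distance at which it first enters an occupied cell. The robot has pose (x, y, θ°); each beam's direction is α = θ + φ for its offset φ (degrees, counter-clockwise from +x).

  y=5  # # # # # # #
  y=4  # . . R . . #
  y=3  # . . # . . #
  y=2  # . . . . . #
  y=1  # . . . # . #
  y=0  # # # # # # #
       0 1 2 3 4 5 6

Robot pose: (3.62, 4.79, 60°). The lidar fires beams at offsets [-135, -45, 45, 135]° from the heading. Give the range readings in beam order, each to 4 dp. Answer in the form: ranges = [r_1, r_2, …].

beam 1: φ=-135°, α=285°
  direction (0.2588, -0.9659); cell (3,4); t to first gridline: x 1.4682, y 0.8179 (then +3.8637 / +1.0353)
    (3,3) via y @ 0.8179  # hit
  → r_1 = 0.8179
beam 2: φ=-45°, α=15°
  direction (0.9659, 0.2588); cell (3,4); t to first gridline: x 0.3934, y 0.8114 (then +1.0353 / +3.8637)
    (4,4) via x @ 0.3934
    (4,5) via y @ 0.8114  # hit
  → r_2 = 0.8114
beam 3: φ=45°, α=105°
  direction (-0.2588, 0.9659); cell (3,4); t to first gridline: x 2.3955, y 0.2174 (then +3.8637 / +1.0353)
    (3,5) via y @ 0.2174  # hit
  → r_3 = 0.2174
beam 4: φ=135°, α=195°
  direction (-0.9659, -0.2588); cell (3,4); t to first gridline: x 0.6419, y 3.0523 (then +1.0353 / +3.8637)
    (2,4) via x @ 0.6419
    (1,4) via x @ 1.6771
    (0,4) via x @ 2.7124  # hit
  → r_4 = 2.7124

ranges = [0.8179, 0.8114, 0.2174, 2.7124]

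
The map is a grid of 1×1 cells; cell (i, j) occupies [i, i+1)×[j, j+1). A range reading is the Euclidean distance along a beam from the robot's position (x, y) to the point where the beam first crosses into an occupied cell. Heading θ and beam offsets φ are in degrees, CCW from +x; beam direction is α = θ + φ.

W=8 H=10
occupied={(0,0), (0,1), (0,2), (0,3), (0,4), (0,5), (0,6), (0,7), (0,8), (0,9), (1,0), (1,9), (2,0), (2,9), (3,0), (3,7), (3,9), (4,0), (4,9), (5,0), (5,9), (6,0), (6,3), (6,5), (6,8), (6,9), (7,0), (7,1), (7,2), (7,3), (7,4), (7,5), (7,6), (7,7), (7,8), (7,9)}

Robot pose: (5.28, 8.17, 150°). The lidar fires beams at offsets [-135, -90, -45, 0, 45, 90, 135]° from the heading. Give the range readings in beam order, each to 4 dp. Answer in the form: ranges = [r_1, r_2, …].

ranges = [0.7454, 0.9584, 0.8593, 1.6600, 1.3252, 8.2792, 2.7819]

beam 1: φ=-135°, α=15°
  cosα=0.9659 sinα=0.2588 | (5,8) | tMaxX 0.7454 tMaxY 3.2069 | tΔX 1.0353 tΔY 3.8637
    t=0.7454 [x] (6,8) — stop
  → r_1 = 0.7454
beam 2: φ=-90°, α=60°
  cosα=0.5000 sinα=0.8660 | (5,8) | tMaxX 1.4400 tMaxY 0.9584 | tΔX 2.0000 tΔY 1.1547
    t=0.9584 [y] (5,9) — stop
  → r_2 = 0.9584
beam 3: φ=-45°, α=105°
  cosα=-0.2588 sinα=0.9659 | (5,8) | tMaxX 1.0818 tMaxY 0.8593 | tΔX 3.8637 tΔY 1.0353
    t=0.8593 [y] (5,9) — stop
  → r_3 = 0.8593
beam 4: φ=0°, α=150°
  cosα=-0.8660 sinα=0.5000 | (5,8) | tMaxX 0.3233 tMaxY 1.6600 | tΔX 1.1547 tΔY 2.0000
    t=0.3233 [x] (4,8)
    t=1.4780 [x] (3,8)
    t=1.6600 [y] (3,9) — stop
  → r_4 = 1.6600
beam 5: φ=45°, α=195°
  cosα=-0.9659 sinα=-0.2588 | (5,8) | tMaxX 0.2899 tMaxY 0.6568 | tΔX 1.0353 tΔY 3.8637
    t=0.2899 [x] (4,8)
    t=0.6568 [y] (4,7)
    t=1.3252 [x] (3,7) — stop
  → r_5 = 1.3252
beam 6: φ=90°, α=240°
  cosα=-0.5000 sinα=-0.8660 | (5,8) | tMaxX 0.5600 tMaxY 0.1963 | tΔX 2.0000 tΔY 1.1547
    t=0.1963 [y] (5,7)
    t=0.5600 [x] (4,7)
    t=1.3510 [y] (4,6)
    t=2.5057 [y] (4,5)
    t=2.5600 [x] (3,5)
    t=3.6604 [y] (3,4)
    t=4.5600 [x] (2,4)
    t=4.8151 [y] (2,3)
    t=5.9698 [y] (2,2)
    t=6.5600 [x] (1,2)
    t=7.1245 [y] (1,1)
    t=8.2792 [y] (1,0) — stop
  → r_6 = 8.2792
beam 7: φ=135°, α=285°
  cosα=0.2588 sinα=-0.9659 | (5,8) | tMaxX 2.7819 tMaxY 0.1760 | tΔX 3.8637 tΔY 1.0353
    t=0.1760 [y] (5,7)
    t=1.2113 [y] (5,6)
    t=2.2465 [y] (5,5)
    t=2.7819 [x] (6,5) — stop
  → r_7 = 2.7819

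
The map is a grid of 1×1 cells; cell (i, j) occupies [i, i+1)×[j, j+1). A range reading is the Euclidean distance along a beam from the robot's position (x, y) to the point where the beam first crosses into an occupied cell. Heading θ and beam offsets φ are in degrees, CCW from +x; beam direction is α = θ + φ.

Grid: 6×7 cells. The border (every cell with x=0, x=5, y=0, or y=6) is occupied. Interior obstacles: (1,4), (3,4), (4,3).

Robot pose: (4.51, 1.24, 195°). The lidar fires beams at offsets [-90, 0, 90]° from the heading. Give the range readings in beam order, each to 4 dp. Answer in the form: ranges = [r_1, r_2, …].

beam 1: φ=-90°, α=105°
  cosα=-0.2588 sinα=0.9659 | (4,1) | tMaxX 1.9705 tMaxY 0.7868 | tΔX 3.8637 tΔY 1.0353
    t=0.7868 [y] (4,2)
    t=1.8221 [y] (4,3) — stop
  → r_1 = 1.8221
beam 2: φ=0°, α=195°
  cosα=-0.9659 sinα=-0.2588 | (4,1) | tMaxX 0.5280 tMaxY 0.9273 | tΔX 1.0353 tΔY 3.8637
    t=0.5280 [x] (3,1)
    t=0.9273 [y] (3,0) — stop
  → r_2 = 0.9273
beam 3: φ=90°, α=285°
  cosα=0.2588 sinα=-0.9659 | (4,1) | tMaxX 1.8932 tMaxY 0.2485 | tΔX 3.8637 tΔY 1.0353
    t=0.2485 [y] (4,0) — stop
  → r_3 = 0.2485

ranges = [1.8221, 0.9273, 0.2485]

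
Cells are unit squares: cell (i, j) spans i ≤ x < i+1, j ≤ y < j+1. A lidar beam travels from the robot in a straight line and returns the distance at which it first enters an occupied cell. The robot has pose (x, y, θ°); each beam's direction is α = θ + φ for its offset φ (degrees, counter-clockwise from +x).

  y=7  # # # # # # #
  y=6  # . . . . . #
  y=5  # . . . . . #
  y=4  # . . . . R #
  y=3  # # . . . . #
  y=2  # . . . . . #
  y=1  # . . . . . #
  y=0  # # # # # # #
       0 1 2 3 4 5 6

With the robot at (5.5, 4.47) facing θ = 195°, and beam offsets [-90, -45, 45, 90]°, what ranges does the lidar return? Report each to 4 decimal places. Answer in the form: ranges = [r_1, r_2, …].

beam 1: φ=-90°, α=105°
  dir = (cos 105°, sin 105°) = (-0.2588, 0.9659); from cell (5,4)
  next x-line at t=1.9319, next y-line at t=0.5487; Δt_x=3.8637, Δt_y=1.0353
    y: enter (5,5) at t=0.5487
    y: enter (5,6) at t=1.5840
    x: enter (4,6) at t=1.9319
    y: enter (4,7) at t=2.6192 ← occupied
  → r_1 = 2.6192
beam 2: φ=-45°, α=150°
  dir = (cos 150°, sin 150°) = (-0.8660, 0.5000); from cell (5,4)
  next x-line at t=0.5774, next y-line at t=1.0600; Δt_x=1.1547, Δt_y=2.0000
    x: enter (4,4) at t=0.5774
    y: enter (4,5) at t=1.0600
    x: enter (3,5) at t=1.7321
    x: enter (2,5) at t=2.8868
    y: enter (2,6) at t=3.0600
    x: enter (1,6) at t=4.0415
    y: enter (1,7) at t=5.0600 ← occupied
  → r_2 = 5.0600
beam 3: φ=45°, α=240°
  dir = (cos 240°, sin 240°) = (-0.5000, -0.8660); from cell (5,4)
  next x-line at t=1.0000, next y-line at t=0.5427; Δt_x=2.0000, Δt_y=1.1547
    y: enter (5,3) at t=0.5427
    x: enter (4,3) at t=1.0000
    y: enter (4,2) at t=1.6974
    y: enter (4,1) at t=2.8521
    x: enter (3,1) at t=3.0000
    y: enter (3,0) at t=4.0068 ← occupied
  → r_3 = 4.0068
beam 4: φ=90°, α=285°
  dir = (cos 285°, sin 285°) = (0.2588, -0.9659); from cell (5,4)
  next x-line at t=1.9319, next y-line at t=0.4866; Δt_x=3.8637, Δt_y=1.0353
    y: enter (5,3) at t=0.4866
    y: enter (5,2) at t=1.5219
    x: enter (6,2) at t=1.9319 ← occupied
  → r_4 = 1.9319

ranges = [2.6192, 5.0600, 4.0068, 1.9319]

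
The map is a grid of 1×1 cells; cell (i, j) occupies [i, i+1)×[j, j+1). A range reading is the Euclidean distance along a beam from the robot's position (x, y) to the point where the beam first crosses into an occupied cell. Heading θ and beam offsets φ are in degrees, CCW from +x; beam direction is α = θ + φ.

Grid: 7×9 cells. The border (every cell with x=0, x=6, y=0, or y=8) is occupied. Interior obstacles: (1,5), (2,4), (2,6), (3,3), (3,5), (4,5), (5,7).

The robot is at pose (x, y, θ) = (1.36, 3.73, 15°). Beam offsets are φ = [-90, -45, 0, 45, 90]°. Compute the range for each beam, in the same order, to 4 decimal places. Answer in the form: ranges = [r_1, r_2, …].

beam 1: φ=-90°, α=285°
  d=(0.2588,-0.9659)  start (1,3)  tX=2.4728 tY=0.7558  stride 1/|dx|=3.8637 1/|dy|=1.0353
    cross y-line → (1,2), t=0.7558
    cross y-line → (1,1), t=1.7910
    cross x-line → (2,1), t=2.4728
    cross y-line → (2,0), t=2.8263 (wall)
  → r_1 = 2.8263
beam 2: φ=-45°, α=330°
  d=(0.8660,-0.5000)  start (1,3)  tX=0.7390 tY=1.4600  stride 1/|dx|=1.1547 1/|dy|=2.0000
    cross x-line → (2,3), t=0.7390
    cross y-line → (2,2), t=1.4600
    cross x-line → (3,2), t=1.8937
    cross x-line → (4,2), t=3.0484
    cross y-line → (4,1), t=3.4600
    cross x-line → (5,1), t=4.2031
    cross x-line → (6,1), t=5.3578 (wall)
  → r_2 = 5.3578
beam 3: φ=0°, α=15°
  d=(0.9659,0.2588)  start (1,3)  tX=0.6626 tY=1.0432  stride 1/|dx|=1.0353 1/|dy|=3.8637
    cross x-line → (2,3), t=0.6626
    cross y-line → (2,4), t=1.0432 (wall)
  → r_3 = 1.0432
beam 4: φ=45°, α=60°
  d=(0.5000,0.8660)  start (1,3)  tX=1.2800 tY=0.3118  stride 1/|dx|=2.0000 1/|dy|=1.1547
    cross y-line → (1,4), t=0.3118
    cross x-line → (2,4), t=1.2800 (wall)
  → r_4 = 1.2800
beam 5: φ=90°, α=105°
  d=(-0.2588,0.9659)  start (1,3)  tX=1.3909 tY=0.2795  stride 1/|dx|=3.8637 1/|dy|=1.0353
    cross y-line → (1,4), t=0.2795
    cross y-line → (1,5), t=1.3148 (wall)
  → r_5 = 1.3148

ranges = [2.8263, 5.3578, 1.0432, 1.2800, 1.3148]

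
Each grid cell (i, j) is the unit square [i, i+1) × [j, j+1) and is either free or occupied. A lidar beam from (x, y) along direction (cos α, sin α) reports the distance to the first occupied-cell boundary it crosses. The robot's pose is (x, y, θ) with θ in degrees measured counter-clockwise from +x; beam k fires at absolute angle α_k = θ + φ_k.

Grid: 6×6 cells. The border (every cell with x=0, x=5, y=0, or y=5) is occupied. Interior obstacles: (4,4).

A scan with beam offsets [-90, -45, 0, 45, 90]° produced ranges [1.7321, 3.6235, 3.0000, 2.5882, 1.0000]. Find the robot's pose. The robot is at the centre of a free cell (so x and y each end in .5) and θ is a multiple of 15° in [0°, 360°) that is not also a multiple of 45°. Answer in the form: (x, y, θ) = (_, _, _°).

(x, y, θ) = (1.5, 2.5, 30°)

Enumerate (i+0.5, j+0.5, θ) over the 15 free cells and 16 admissible headings. For each, cast all 5 beams and compare to the given ranges.
  (3.5, 4.5, 60°): beam 1 = 0.5774 ≠ 1.7321 ✗
  (1.5, 3.5, 210°): beam 1 = 1.0000 ≠ 1.7321 ✗
  (1.5, 4.5, 300°): beam 1 = 0.5774 ≠ 1.7321 ✗
  (1.5, 1.5, 210°): beam 1 = 1.0000 ≠ 1.7321 ✗
  …
  (1.5, 2.5, 30°): r_1=1.7321, r_2=3.6235, r_3=3.0000, r_4=2.5882, r_5=1.0000 — all match ✓
No second candidate reproduces the full scan.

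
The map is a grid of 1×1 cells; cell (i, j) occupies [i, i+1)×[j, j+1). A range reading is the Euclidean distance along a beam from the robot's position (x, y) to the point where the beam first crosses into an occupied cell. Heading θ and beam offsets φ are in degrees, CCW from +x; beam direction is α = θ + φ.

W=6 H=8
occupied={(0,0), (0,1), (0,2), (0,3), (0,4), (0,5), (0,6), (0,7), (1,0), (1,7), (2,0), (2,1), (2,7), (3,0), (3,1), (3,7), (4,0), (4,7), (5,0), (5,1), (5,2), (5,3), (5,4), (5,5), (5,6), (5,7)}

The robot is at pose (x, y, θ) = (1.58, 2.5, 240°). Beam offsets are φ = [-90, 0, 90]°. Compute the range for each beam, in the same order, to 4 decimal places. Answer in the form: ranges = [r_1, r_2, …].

beam 1: φ=-90°, α=150°
  direction (-0.8660, 0.5000); cell (1,2); t to first gridline: x 0.6697, y 1.0000 (then +1.1547 / +2.0000)
    (0,2) via x @ 0.6697  # hit
  → r_1 = 0.6697
beam 2: φ=0°, α=240°
  direction (-0.5000, -0.8660); cell (1,2); t to first gridline: x 1.1600, y 0.5774 (then +2.0000 / +1.1547)
    (1,1) via y @ 0.5774
    (0,1) via x @ 1.1600  # hit
  → r_2 = 1.1600
beam 3: φ=90°, α=330°
  direction (0.8660, -0.5000); cell (1,2); t to first gridline: x 0.4850, y 1.0000 (then +1.1547 / +2.0000)
    (2,2) via x @ 0.4850
    (2,1) via y @ 1.0000  # hit
  → r_3 = 1.0000

ranges = [0.6697, 1.1600, 1.0000]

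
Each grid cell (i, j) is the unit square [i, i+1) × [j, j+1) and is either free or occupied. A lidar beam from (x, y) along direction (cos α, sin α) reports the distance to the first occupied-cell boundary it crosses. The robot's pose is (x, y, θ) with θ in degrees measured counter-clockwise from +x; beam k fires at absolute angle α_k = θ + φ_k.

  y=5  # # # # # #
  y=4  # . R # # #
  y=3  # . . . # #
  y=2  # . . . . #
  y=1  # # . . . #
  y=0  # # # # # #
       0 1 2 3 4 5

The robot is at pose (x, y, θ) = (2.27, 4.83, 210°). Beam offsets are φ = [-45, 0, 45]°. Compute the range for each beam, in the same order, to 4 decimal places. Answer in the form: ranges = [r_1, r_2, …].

beam 1: φ=-45°, α=165°
  dir = (cos 165°, sin 165°) = (-0.9659, 0.2588); from cell (2,4)
  next x-line at t=0.2795, next y-line at t=0.6568; Δt_x=1.0353, Δt_y=3.8637
    x: enter (1,4) at t=0.2795
    y: enter (1,5) at t=0.6568 ← occupied
  → r_1 = 0.6568
beam 2: φ=0°, α=210°
  dir = (cos 210°, sin 210°) = (-0.8660, -0.5000); from cell (2,4)
  next x-line at t=0.3118, next y-line at t=1.6600; Δt_x=1.1547, Δt_y=2.0000
    x: enter (1,4) at t=0.3118
    x: enter (0,4) at t=1.4665 ← occupied
  → r_2 = 1.4665
beam 3: φ=45°, α=255°
  dir = (cos 255°, sin 255°) = (-0.2588, -0.9659); from cell (2,4)
  next x-line at t=1.0432, next y-line at t=0.8593; Δt_x=3.8637, Δt_y=1.0353
    y: enter (2,3) at t=0.8593
    x: enter (1,3) at t=1.0432
    y: enter (1,2) at t=1.8946
    y: enter (1,1) at t=2.9298 ← occupied
  → r_3 = 2.9298

ranges = [0.6568, 1.4665, 2.9298]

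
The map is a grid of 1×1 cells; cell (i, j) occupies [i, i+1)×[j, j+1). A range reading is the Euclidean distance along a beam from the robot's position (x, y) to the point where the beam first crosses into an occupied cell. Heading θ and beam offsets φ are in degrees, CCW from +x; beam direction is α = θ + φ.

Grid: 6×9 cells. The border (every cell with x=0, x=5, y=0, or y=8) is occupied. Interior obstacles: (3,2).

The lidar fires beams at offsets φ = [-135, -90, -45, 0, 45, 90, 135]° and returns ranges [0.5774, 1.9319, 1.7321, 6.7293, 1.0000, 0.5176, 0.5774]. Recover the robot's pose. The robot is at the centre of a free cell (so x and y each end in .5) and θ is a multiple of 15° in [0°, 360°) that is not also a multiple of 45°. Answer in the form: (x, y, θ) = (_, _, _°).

The pose lattice has 27·16 = 432 candidates. Test each by forward raycasting.
  (3.5, 5.5, 195°): beam 1 = 2.8868 ≠ 0.5774 ✗
  (3.5, 7.5, 15°): beam 1 = 5.0000 ≠ 0.5774 ✗
  (3.5, 4.5, 30°): beam 1 = 1.5529 ≠ 0.5774 ✗
  …
  (1.5, 1.5, 75°): r_1=0.5774, r_2=1.9319, r_3=1.7321, r_4=6.7293, r_5=1.0000, r_6=0.5176, r_7=0.5774 — all match ✓
Unique over the lattice → pose = (1.5, 1.5, 75°).

(x, y, θ) = (1.5, 1.5, 75°)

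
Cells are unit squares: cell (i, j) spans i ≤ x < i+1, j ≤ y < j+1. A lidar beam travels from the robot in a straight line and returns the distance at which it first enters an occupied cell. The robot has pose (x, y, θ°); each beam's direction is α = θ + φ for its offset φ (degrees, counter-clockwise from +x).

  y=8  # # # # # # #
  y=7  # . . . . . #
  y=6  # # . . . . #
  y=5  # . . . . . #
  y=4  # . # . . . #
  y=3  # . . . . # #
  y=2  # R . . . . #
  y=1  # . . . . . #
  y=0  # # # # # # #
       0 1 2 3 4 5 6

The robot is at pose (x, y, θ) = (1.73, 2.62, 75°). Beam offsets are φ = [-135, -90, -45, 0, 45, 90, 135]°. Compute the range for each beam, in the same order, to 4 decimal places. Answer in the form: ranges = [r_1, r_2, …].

ranges = [1.8706, 4.4206, 4.9306, 1.4287, 1.4600, 0.7558, 0.8429]

beam 1: φ=-135°, α=300°
  cosα=0.5000 sinα=-0.8660 | (1,2) | tMaxX 0.5400 tMaxY 0.7159 | tΔX 2.0000 tΔY 1.1547
    t=0.5400 [x] (2,2)
    t=0.7159 [y] (2,1)
    t=1.8706 [y] (2,0) — stop
  → r_1 = 1.8706
beam 2: φ=-90°, α=345°
  cosα=0.9659 sinα=-0.2588 | (1,2) | tMaxX 0.2795 tMaxY 2.3955 | tΔX 1.0353 tΔY 3.8637
    t=0.2795 [x] (2,2)
    t=1.3148 [x] (3,2)
    t=2.3501 [x] (4,2)
    t=2.3955 [y] (4,1)
    t=3.3854 [x] (5,1)
    t=4.4206 [x] (6,1) — stop
  → r_2 = 4.4206
beam 3: φ=-45°, α=30°
  cosα=0.8660 sinα=0.5000 | (1,2) | tMaxX 0.3118 tMaxY 0.7600 | tΔX 1.1547 tΔY 2.0000
    t=0.3118 [x] (2,2)
    t=0.7600 [y] (2,3)
    t=1.4665 [x] (3,3)
    t=2.6212 [x] (4,3)
    t=2.7600 [y] (4,4)
    t=3.7759 [x] (5,4)
    t=4.7600 [y] (5,5)
    t=4.9306 [x] (6,5) — stop
  → r_3 = 4.9306
beam 4: φ=0°, α=75°
  cosα=0.2588 sinα=0.9659 | (1,2) | tMaxX 1.0432 tMaxY 0.3934 | tΔX 3.8637 tΔY 1.0353
    t=0.3934 [y] (1,3)
    t=1.0432 [x] (2,3)
    t=1.4287 [y] (2,4) — stop
  → r_4 = 1.4287
beam 5: φ=45°, α=120°
  cosα=-0.5000 sinα=0.8660 | (1,2) | tMaxX 1.4600 tMaxY 0.4388 | tΔX 2.0000 tΔY 1.1547
    t=0.4388 [y] (1,3)
    t=1.4600 [x] (0,3) — stop
  → r_5 = 1.4600
beam 6: φ=90°, α=165°
  cosα=-0.9659 sinα=0.2588 | (1,2) | tMaxX 0.7558 tMaxY 1.4682 | tΔX 1.0353 tΔY 3.8637
    t=0.7558 [x] (0,2) — stop
  → r_6 = 0.7558
beam 7: φ=135°, α=210°
  cosα=-0.8660 sinα=-0.5000 | (1,2) | tMaxX 0.8429 tMaxY 1.2400 | tΔX 1.1547 tΔY 2.0000
    t=0.8429 [x] (0,2) — stop
  → r_7 = 0.8429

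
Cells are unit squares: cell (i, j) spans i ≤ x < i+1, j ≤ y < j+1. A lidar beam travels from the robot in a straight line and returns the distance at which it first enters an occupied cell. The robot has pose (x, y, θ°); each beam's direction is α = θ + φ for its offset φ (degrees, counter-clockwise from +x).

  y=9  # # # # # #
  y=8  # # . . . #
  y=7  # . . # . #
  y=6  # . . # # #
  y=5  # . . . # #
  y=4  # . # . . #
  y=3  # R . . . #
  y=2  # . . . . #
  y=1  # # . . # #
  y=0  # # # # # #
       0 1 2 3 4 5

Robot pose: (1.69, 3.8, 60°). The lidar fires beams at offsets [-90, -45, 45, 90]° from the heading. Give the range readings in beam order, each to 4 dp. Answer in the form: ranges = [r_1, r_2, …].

beam 1: φ=-90°, α=330°
  d=(0.8660,-0.5000)  start (1,3)  tX=0.3580 tY=1.6000  stride 1/|dx|=1.1547 1/|dy|=2.0000
    cross x-line → (2,3), t=0.3580
    cross x-line → (3,3), t=1.5127
    cross y-line → (3,2), t=1.6000
    cross x-line → (4,2), t=2.6674
    cross y-line → (4,1), t=3.6000 (wall)
  → r_1 = 3.6000
beam 2: φ=-45°, α=15°
  d=(0.9659,0.2588)  start (1,3)  tX=0.3209 tY=0.7727  stride 1/|dx|=1.0353 1/|dy|=3.8637
    cross x-line → (2,3), t=0.3209
    cross y-line → (2,4), t=0.7727 (wall)
  → r_2 = 0.7727
beam 3: φ=45°, α=105°
  d=(-0.2588,0.9659)  start (1,3)  tX=2.6660 tY=0.2071  stride 1/|dx|=3.8637 1/|dy|=1.0353
    cross y-line → (1,4), t=0.2071
    cross y-line → (1,5), t=1.2423
    cross y-line → (1,6), t=2.2776
    cross x-line → (0,6), t=2.6660 (wall)
  → r_3 = 2.6660
beam 4: φ=90°, α=150°
  d=(-0.8660,0.5000)  start (1,3)  tX=0.7967 tY=0.4000  stride 1/|dx|=1.1547 1/|dy|=2.0000
    cross y-line → (1,4), t=0.4000
    cross x-line → (0,4), t=0.7967 (wall)
  → r_4 = 0.7967

ranges = [3.6000, 0.7727, 2.6660, 0.7967]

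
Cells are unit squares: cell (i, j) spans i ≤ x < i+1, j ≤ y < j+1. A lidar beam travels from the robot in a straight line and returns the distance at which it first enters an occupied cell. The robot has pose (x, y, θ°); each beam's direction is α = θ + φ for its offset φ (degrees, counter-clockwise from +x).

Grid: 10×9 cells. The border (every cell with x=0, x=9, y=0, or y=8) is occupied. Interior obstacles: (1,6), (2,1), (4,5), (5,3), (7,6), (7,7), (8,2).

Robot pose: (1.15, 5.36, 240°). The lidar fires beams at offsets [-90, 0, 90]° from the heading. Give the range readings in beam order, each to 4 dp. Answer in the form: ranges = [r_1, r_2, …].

beam 1: φ=-90°, α=150°
  d=(-0.8660,0.5000)  start (1,5)  tX=0.1732 tY=1.2800  stride 1/|dx|=1.1547 1/|dy|=2.0000
    cross x-line → (0,5), t=0.1732 (wall)
  → r_1 = 0.1732
beam 2: φ=0°, α=240°
  d=(-0.5000,-0.8660)  start (1,5)  tX=0.3000 tY=0.4157  stride 1/|dx|=2.0000 1/|dy|=1.1547
    cross x-line → (0,5), t=0.3000 (wall)
  → r_2 = 0.3000
beam 3: φ=90°, α=330°
  d=(0.8660,-0.5000)  start (1,5)  tX=0.9815 tY=0.7200  stride 1/|dx|=1.1547 1/|dy|=2.0000
    cross y-line → (1,4), t=0.7200
    cross x-line → (2,4), t=0.9815
    cross x-line → (3,4), t=2.1362
    cross y-line → (3,3), t=2.7200
    cross x-line → (4,3), t=3.2909
    cross x-line → (5,3), t=4.4456 (wall)
  → r_3 = 4.4456

ranges = [0.1732, 0.3000, 4.4456]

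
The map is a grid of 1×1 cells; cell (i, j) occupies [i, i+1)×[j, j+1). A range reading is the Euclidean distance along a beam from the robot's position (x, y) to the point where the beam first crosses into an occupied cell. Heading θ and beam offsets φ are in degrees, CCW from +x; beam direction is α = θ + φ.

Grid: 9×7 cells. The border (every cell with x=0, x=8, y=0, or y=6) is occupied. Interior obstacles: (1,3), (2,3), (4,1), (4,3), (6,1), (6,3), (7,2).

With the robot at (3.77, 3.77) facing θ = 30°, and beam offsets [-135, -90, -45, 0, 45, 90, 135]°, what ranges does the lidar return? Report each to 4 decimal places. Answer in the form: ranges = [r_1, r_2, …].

ranges = [2.8677, 0.4600, 0.2381, 0.2656, 2.3087, 2.5750, 0.7972]

beam 1: φ=-135°, α=255°
  d=(-0.2588,-0.9659)  start (3,3)  tX=2.9751 tY=0.7972  stride 1/|dx|=3.8637 1/|dy|=1.0353
    cross y-line → (3,2), t=0.7972
    cross y-line → (3,1), t=1.8324
    cross y-line → (3,0), t=2.8677 (wall)
  → r_1 = 2.8677
beam 2: φ=-90°, α=300°
  d=(0.5000,-0.8660)  start (3,3)  tX=0.4600 tY=0.8891  stride 1/|dx|=2.0000 1/|dy|=1.1547
    cross x-line → (4,3), t=0.4600 (wall)
  → r_2 = 0.4600
beam 3: φ=-45°, α=345°
  d=(0.9659,-0.2588)  start (3,3)  tX=0.2381 tY=2.9751  stride 1/|dx|=1.0353 1/|dy|=3.8637
    cross x-line → (4,3), t=0.2381 (wall)
  → r_3 = 0.2381
beam 4: φ=0°, α=30°
  d=(0.8660,0.5000)  start (3,3)  tX=0.2656 tY=0.4600  stride 1/|dx|=1.1547 1/|dy|=2.0000
    cross x-line → (4,3), t=0.2656 (wall)
  → r_4 = 0.2656
beam 5: φ=45°, α=75°
  d=(0.2588,0.9659)  start (3,3)  tX=0.8887 tY=0.2381  stride 1/|dx|=3.8637 1/|dy|=1.0353
    cross y-line → (3,4), t=0.2381
    cross x-line → (4,4), t=0.8887
    cross y-line → (4,5), t=1.2734
    cross y-line → (4,6), t=2.3087 (wall)
  → r_5 = 2.3087
beam 6: φ=90°, α=120°
  d=(-0.5000,0.8660)  start (3,3)  tX=1.5400 tY=0.2656  stride 1/|dx|=2.0000 1/|dy|=1.1547
    cross y-line → (3,4), t=0.2656
    cross y-line → (3,5), t=1.4203
    cross x-line → (2,5), t=1.5400
    cross y-line → (2,6), t=2.5750 (wall)
  → r_6 = 2.5750
beam 7: φ=135°, α=165°
  d=(-0.9659,0.2588)  start (3,3)  tX=0.7972 tY=0.8887  stride 1/|dx|=1.0353 1/|dy|=3.8637
    cross x-line → (2,3), t=0.7972 (wall)
  → r_7 = 0.7972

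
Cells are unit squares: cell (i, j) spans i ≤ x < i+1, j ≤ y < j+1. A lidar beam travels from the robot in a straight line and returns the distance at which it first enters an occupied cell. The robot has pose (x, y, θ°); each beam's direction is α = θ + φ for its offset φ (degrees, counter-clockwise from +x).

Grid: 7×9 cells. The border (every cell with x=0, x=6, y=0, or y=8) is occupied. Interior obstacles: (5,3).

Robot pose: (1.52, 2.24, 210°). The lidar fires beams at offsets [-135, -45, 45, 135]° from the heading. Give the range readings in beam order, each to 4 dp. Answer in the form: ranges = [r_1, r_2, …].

beam 1: φ=-135°, α=75°
  direction (0.2588, 0.9659); cell (1,2); t to first gridline: x 1.8546, y 0.7868 (then +3.8637 / +1.0353)
    (1,3) via y @ 0.7868
    (1,4) via y @ 1.8221
    (2,4) via x @ 1.8546
    (2,5) via y @ 2.8574
    (2,6) via y @ 3.8926
    (2,7) via y @ 4.9279
    (3,7) via x @ 5.7183
    (3,8) via y @ 5.9632  # hit
  → r_1 = 5.9632
beam 2: φ=-45°, α=165°
  direction (-0.9659, 0.2588); cell (1,2); t to first gridline: x 0.5383, y 2.9364 (then +1.0353 / +3.8637)
    (0,2) via x @ 0.5383  # hit
  → r_2 = 0.5383
beam 3: φ=45°, α=255°
  direction (-0.2588, -0.9659); cell (1,2); t to first gridline: x 2.0091, y 0.2485 (then +3.8637 / +1.0353)
    (1,1) via y @ 0.2485
    (1,0) via y @ 1.2837  # hit
  → r_3 = 1.2837
beam 4: φ=135°, α=345°
  direction (0.9659, -0.2588); cell (1,2); t to first gridline: x 0.4969, y 0.9273 (then +1.0353 / +3.8637)
    (2,2) via x @ 0.4969
    (2,1) via y @ 0.9273
    (3,1) via x @ 1.5322
    (4,1) via x @ 2.5675
    (5,1) via x @ 3.6028
    (6,1) via x @ 4.6380  # hit
  → r_4 = 4.6380

ranges = [5.9632, 0.5383, 1.2837, 4.6380]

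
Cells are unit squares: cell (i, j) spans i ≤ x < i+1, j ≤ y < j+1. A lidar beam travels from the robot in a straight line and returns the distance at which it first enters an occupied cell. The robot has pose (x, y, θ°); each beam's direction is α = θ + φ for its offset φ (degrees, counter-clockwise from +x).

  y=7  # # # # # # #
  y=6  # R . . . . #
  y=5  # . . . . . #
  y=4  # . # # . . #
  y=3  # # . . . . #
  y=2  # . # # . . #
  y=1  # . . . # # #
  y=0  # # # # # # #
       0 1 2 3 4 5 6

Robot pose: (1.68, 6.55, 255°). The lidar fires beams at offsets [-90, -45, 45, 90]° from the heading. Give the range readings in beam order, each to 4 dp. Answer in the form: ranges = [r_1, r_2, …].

ranges = [0.7040, 0.7852, 1.7898, 4.4724]

beam 1: φ=-90°, α=165°
  dir = (cos 165°, sin 165°) = (-0.9659, 0.2588); from cell (1,6)
  next x-line at t=0.7040, next y-line at t=1.7387; Δt_x=1.0353, Δt_y=3.8637
    x: enter (0,6) at t=0.7040 ← occupied
  → r_1 = 0.7040
beam 2: φ=-45°, α=210°
  dir = (cos 210°, sin 210°) = (-0.8660, -0.5000); from cell (1,6)
  next x-line at t=0.7852, next y-line at t=1.1000; Δt_x=1.1547, Δt_y=2.0000
    x: enter (0,6) at t=0.7852 ← occupied
  → r_2 = 0.7852
beam 3: φ=45°, α=300°
  dir = (cos 300°, sin 300°) = (0.5000, -0.8660); from cell (1,6)
  next x-line at t=0.6400, next y-line at t=0.6351; Δt_x=2.0000, Δt_y=1.1547
    y: enter (1,5) at t=0.6351
    x: enter (2,5) at t=0.6400
    y: enter (2,4) at t=1.7898 ← occupied
  → r_3 = 1.7898
beam 4: φ=90°, α=345°
  dir = (cos 345°, sin 345°) = (0.9659, -0.2588); from cell (1,6)
  next x-line at t=0.3313, next y-line at t=2.1250; Δt_x=1.0353, Δt_y=3.8637
    x: enter (2,6) at t=0.3313
    x: enter (3,6) at t=1.3666
    y: enter (3,5) at t=2.1250
    x: enter (4,5) at t=2.4018
    x: enter (5,5) at t=3.4371
    x: enter (6,5) at t=4.4724 ← occupied
  → r_4 = 4.4724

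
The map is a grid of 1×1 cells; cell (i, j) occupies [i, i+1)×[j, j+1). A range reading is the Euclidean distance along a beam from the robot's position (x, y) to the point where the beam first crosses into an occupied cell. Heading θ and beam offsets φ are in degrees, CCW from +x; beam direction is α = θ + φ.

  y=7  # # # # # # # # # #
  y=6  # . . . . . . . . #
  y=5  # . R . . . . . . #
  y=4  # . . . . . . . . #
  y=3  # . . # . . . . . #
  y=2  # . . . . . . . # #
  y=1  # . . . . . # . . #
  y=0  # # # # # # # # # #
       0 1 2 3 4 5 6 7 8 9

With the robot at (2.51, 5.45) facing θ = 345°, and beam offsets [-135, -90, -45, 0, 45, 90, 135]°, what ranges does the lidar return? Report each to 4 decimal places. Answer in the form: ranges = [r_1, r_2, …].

ranges = [1.7436, 4.6070, 1.6743, 6.7189, 3.1000, 1.6047, 1.7898]

beam 1: φ=-135°, α=210°
  dir = (cos 210°, sin 210°) = (-0.8660, -0.5000); from cell (2,5)
  next x-line at t=0.5889, next y-line at t=0.9000; Δt_x=1.1547, Δt_y=2.0000
    x: enter (1,5) at t=0.5889
    y: enter (1,4) at t=0.9000
    x: enter (0,4) at t=1.7436 ← occupied
  → r_1 = 1.7436
beam 2: φ=-90°, α=255°
  dir = (cos 255°, sin 255°) = (-0.2588, -0.9659); from cell (2,5)
  next x-line at t=1.9705, next y-line at t=0.4659; Δt_x=3.8637, Δt_y=1.0353
    y: enter (2,4) at t=0.4659
    y: enter (2,3) at t=1.5012
    x: enter (1,3) at t=1.9705
    y: enter (1,2) at t=2.5364
    y: enter (1,1) at t=3.5717
    y: enter (1,0) at t=4.6070 ← occupied
  → r_2 = 4.6070
beam 3: φ=-45°, α=300°
  dir = (cos 300°, sin 300°) = (0.5000, -0.8660); from cell (2,5)
  next x-line at t=0.9800, next y-line at t=0.5196; Δt_x=2.0000, Δt_y=1.1547
    y: enter (2,4) at t=0.5196
    x: enter (3,4) at t=0.9800
    y: enter (3,3) at t=1.6743 ← occupied
  → r_3 = 1.6743
beam 4: φ=0°, α=345°
  dir = (cos 345°, sin 345°) = (0.9659, -0.2588); from cell (2,5)
  next x-line at t=0.5073, next y-line at t=1.7387; Δt_x=1.0353, Δt_y=3.8637
    x: enter (3,5) at t=0.5073
    x: enter (4,5) at t=1.5426
    y: enter (4,4) at t=1.7387
    x: enter (5,4) at t=2.5778
    x: enter (6,4) at t=3.6131
    x: enter (7,4) at t=4.6484
    y: enter (7,3) at t=5.6024
    x: enter (8,3) at t=5.6837
    x: enter (9,3) at t=6.7189 ← occupied
  → r_4 = 6.7189
beam 5: φ=45°, α=30°
  dir = (cos 30°, sin 30°) = (0.8660, 0.5000); from cell (2,5)
  next x-line at t=0.5658, next y-line at t=1.1000; Δt_x=1.1547, Δt_y=2.0000
    x: enter (3,5) at t=0.5658
    y: enter (3,6) at t=1.1000
    x: enter (4,6) at t=1.7205
    x: enter (5,6) at t=2.8752
    y: enter (5,7) at t=3.1000 ← occupied
  → r_5 = 3.1000
beam 6: φ=90°, α=75°
  dir = (cos 75°, sin 75°) = (0.2588, 0.9659); from cell (2,5)
  next x-line at t=1.8932, next y-line at t=0.5694; Δt_x=3.8637, Δt_y=1.0353
    y: enter (2,6) at t=0.5694
    y: enter (2,7) at t=1.6047 ← occupied
  → r_6 = 1.6047
beam 7: φ=135°, α=120°
  dir = (cos 120°, sin 120°) = (-0.5000, 0.8660); from cell (2,5)
  next x-line at t=1.0200, next y-line at t=0.6351; Δt_x=2.0000, Δt_y=1.1547
    y: enter (2,6) at t=0.6351
    x: enter (1,6) at t=1.0200
    y: enter (1,7) at t=1.7898 ← occupied
  → r_7 = 1.7898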